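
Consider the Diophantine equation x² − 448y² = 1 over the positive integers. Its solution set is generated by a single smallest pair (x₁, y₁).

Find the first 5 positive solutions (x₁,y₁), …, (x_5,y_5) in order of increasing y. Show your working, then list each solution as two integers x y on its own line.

127 6
32257 1524
8193151 387090
2081028097 98319336
528572943487 24972724254

√448 → a₀=21, period (6,42); ℓ=2 even so k=1
k=0  a_k=21  p_k/q_k = 21/1
k=1  a_k=6  p_k/q_k = 127/6
fundamental: x₁=127, y₁=6  (since 16129 − 448·36 = 1)
n=2: (127,6)∘(127,6) = (127·127+448·6·6, 127·6+6·127) = (32257,1524)
n=3: (32257,1524)∘(127,6) = (127·32257+448·6·1524, 127·1524+6·32257) = (8193151,387090)
n=4: (8193151,387090)∘(127,6) = (127·8193151+448·6·387090, 127·387090+6·8193151) = (2081028097,98319336)
n=5: (2081028097,98319336)∘(127,6) = (127·2081028097+448·6·98319336, 127·98319336+6·2081028097) = (528572943487,24972724254)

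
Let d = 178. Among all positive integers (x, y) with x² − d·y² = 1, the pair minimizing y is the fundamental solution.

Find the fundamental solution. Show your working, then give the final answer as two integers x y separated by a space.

[13; 2,1,12,1,2,26] for √178; ℓ=6 ⇒ convergent index 5
k=0  a_k=13  p_k/q_k = 13/1
k=1  a_k=2  p_k/q_k = 27/2
k=2  a_k=1  p_k/q_k = 40/3
k=3  a_k=12  p_k/q_k = 507/38
k=4  a_k=1  p_k/q_k = 547/41
k=5  a_k=2  p_k/q_k = 1601/120
fundamental: x₁=1601, y₁=120  (since 2563201 − 178·14400 = 1)

1601 120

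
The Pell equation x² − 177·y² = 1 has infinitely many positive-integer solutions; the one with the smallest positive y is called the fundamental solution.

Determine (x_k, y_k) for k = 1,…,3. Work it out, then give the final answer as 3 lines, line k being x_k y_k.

62423 4692
7793261857 585777432
972957569736599 73131969270780

d=177: √d = [13; 3,3,2,8,2,3,3,26] (ℓ=8, even), read p_7/q_7
i=0: a=13 ⇒ p=13, q=1
…
i=2: a=3 ⇒ p=133, q=10
i=3: a=2 ⇒ p=306, q=23
i=4: a=8 ⇒ p=2581, q=194
…
i=6: a=3 ⇒ p=18985, q=1427
i=7: a=3 ⇒ p=62423, q=4692
(x₁, y₁) = (62423, 4692);  62423² − 177·4692² = 1 ✓
k=2:  x_2 = 62423·62423+177·4692·4692 = 7793261857,  y_2 = 62423·4692+4692·62423 = 585777432
k=3:  x_3 = 62423·7793261857+177·4692·585777432 = 972957569736599,  y_3 = 62423·585777432+4692·7793261857 = 73131969270780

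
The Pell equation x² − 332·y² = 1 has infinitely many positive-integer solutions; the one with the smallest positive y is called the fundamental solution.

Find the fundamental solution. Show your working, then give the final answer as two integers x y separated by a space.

√332 = [18; 4,1,1,8,1,1,4,36, …], period ℓ=8 (even) → k=7
step 0: (18, 1)  from 18·(1,0) + (0,1)
step 1: (73, 4)  from 4·(18,1) + (1,0)
…
step 4: (1403, 77)  from 8·(164,9) + (91,5)
step 5: (1567, 86)  from 1·(1403,77) + (164,9)
step 6: (2970, 163)  from 1·(1567,86) + (1403,77)
step 7: (13447, 738)  from 4·(2970,163) + (1567,86)
(x₁, y₁) = (13447, 738);  13447² − 332·738² = 1 ✓

13447 738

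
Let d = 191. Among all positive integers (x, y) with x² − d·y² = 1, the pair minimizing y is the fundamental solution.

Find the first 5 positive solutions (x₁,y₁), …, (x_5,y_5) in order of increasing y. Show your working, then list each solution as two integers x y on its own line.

8994000 650783
161784071999999 11706284604000
2910171887135973018000 210572647456751349217
52348171905801720863712000001 3787780782452031563430792000
941638916241558444724564320044970000 68134600714746933190345629744650783

[13; 1,4,1,1,3,…,4,1,26] for √191; ℓ=16 ⇒ convergent index 15
step 0: (13, 1)  from 13·(1,0) + (0,1)
…
step 4: (152, 11)  from 1·(83,6) + (69,5)
…
step 10: (207083, 14984)  from 2·(83433,6037) + (40217,2910)
…
step 13: (1616447, 116962)  from 1·(911765,65973) + (704682,50989)
step 14: (7377553, 533821)  from 4·(1616447,116962) + (911765,65973)
step 15: (8994000, 650783)  from 1·(7377553,533821) + (1616447,116962)
(x₁, y₁) = (8994000, 650783);  8994000² − 191·650783² = 1 ✓
k=2:  x_2 = 8994000·8994000+191·650783·650783 = 161784071999999,  y_2 = 8994000·650783+650783·8994000 = 11706284604000
k=3:  x_3 = 8994000·161784071999999+191·650783·11706284604000 = 2910171887135973018000,  y_3 = 8994000·11706284604000+650783·161784071999999 = 210572647456751349217
k=4:  x_4 = 8994000·2910171887135973018000+191·650783·210572647456751349217 = 52348171905801720863712000001,  y_4 = 8994000·210572647456751349217+650783·2910171887135973018000 = 3787780782452031563430792000
k=5:  x_5 = 8994000·52348171905801720863712000001+191·650783·3787780782452031563430792000 = 941638916241558444724564320044970000,  y_5 = 8994000·3787780782452031563430792000+650783·52348171905801720863712000001 = 68134600714746933190345629744650783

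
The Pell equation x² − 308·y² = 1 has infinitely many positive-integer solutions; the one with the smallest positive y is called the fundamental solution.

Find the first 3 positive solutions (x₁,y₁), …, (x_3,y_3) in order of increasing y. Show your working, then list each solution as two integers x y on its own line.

351 20
246401 14040
172973151 9856060

[17; 1,1,4,1,1,34] for √308; ℓ=6 ⇒ convergent index 5
k=0  a_k=17  p_k/q_k = 17/1
…
k=4  a_k=1  p_k/q_k = 193/11
k=5  a_k=1  p_k/q_k = 351/20
→ (351, 20).  Check: 351²=123201, 308·20²=123200, difference 1.
(351+20√308)^2 = 246401 + 14040√308
(351+20√308)^3 = 172973151 + 9856060√308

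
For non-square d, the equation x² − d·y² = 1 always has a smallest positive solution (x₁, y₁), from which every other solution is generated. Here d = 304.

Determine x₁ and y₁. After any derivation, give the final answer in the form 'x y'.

57799 3315

[17; 2,3,2,1,1,1,1,1,2,3,2,34] for √304; ℓ=12 ⇒ convergent index 11
step 0: (17, 1)  from 17·(1,0) + (0,1)
step 1: (35, 2)  from 2·(17,1) + (1,0)
…
step 3: (279, 16)  from 2·(122,7) + (35,2)
step 4: (401, 23)  from 1·(279,16) + (122,7)
step 5: (680, 39)  from 1·(401,23) + (279,16)
step 6: (1081, 62)  from 1·(680,39) + (401,23)
step 7: (1761, 101)  from 1·(1081,62) + (680,39)
step 8: (2842, 163)  from 1·(1761,101) + (1081,62)
…
step 10: (25177, 1444)  from 3·(7445,427) + (2842,163)
step 11: (57799, 3315)  from 2·(25177,1444) + (7445,427)
→ (57799, 3315).  Check: 57799²=3340724401, 304·3315²=3340724400, difference 1.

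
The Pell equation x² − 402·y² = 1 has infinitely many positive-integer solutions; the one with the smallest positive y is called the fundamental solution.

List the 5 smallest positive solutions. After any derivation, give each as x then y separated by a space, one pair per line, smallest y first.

401 20
321601 16040
257923601 12864060
206854406401 10316960080
165896976010001 8274189120100

d=402: √d = [20; 20,40] (ℓ=2, even), read p_1/q_1
k=0  a_k=20  p_k/q_k = 20/1
k=1  a_k=20  p_k/q_k = 401/20
fundamental: x₁=401, y₁=20  (since 160801 − 402·400 = 1)
n=2: (401,20)∘(401,20) = (401·401+402·20·20, 401·20+20·401) = (321601,16040)
n=3: (321601,16040)∘(401,20) = (401·321601+402·20·16040, 401·16040+20·321601) = (257923601,12864060)
n=4: (257923601,12864060)∘(401,20) = (401·257923601+402·20·12864060, 401·12864060+20·257923601) = (206854406401,10316960080)
n=5: (206854406401,10316960080)∘(401,20) = (401·206854406401+402·20·10316960080, 401·10316960080+20·206854406401) = (165896976010001,8274189120100)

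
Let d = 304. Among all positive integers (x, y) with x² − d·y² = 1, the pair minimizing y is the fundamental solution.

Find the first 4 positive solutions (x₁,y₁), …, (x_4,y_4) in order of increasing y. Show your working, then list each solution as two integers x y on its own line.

d=304: √d = [17; 2,3,2,1,1,1,1,1,2,3,2,34] (ℓ=12, even), read p_11/q_11
k=0  a_k=17  p_k/q_k = 17/1
k=1  a_k=2  p_k/q_k = 35/2
k=2  a_k=3  p_k/q_k = 122/7
k=3  a_k=2  p_k/q_k = 279/16
k=4  a_k=1  p_k/q_k = 401/23
k=5  a_k=1  p_k/q_k = 680/39
k=6  a_k=1  p_k/q_k = 1081/62
k=7  a_k=1  p_k/q_k = 1761/101
…
k=9  a_k=2  p_k/q_k = 7445/427
k=10  a_k=3  p_k/q_k = 25177/1444
k=11  a_k=2  p_k/q_k = 57799/3315
→ (57799, 3315).  Check: 57799²=3340724401, 304·3315²=3340724400, difference 1.
(x_2, y_2) = (57799·57799 + 304·3315·3315, 57799·3315 + 3315·57799) = (6681448801, 383207370)
(x_3, y_3) = (57799·6681448801 + 304·3315·383207370, 57799·383207370 + 3315·6681448801) = (772362118440199, 44298005553945)
(x_4, y_4) = (57799·772362118440199 + 304·3315·44298005553945, 57799·44298005553945 + 3315·772362118440199) = (89283516160768675201, 5120760845641726740)

57799 3315
6681448801 383207370
772362118440199 44298005553945
89283516160768675201 5120760845641726740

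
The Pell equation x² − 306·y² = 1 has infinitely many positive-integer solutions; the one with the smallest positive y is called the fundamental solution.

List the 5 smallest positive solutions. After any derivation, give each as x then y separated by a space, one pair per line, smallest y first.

[17; 2,34] for √306; ℓ=2 ⇒ convergent index 1
step 0: (17, 1)  from 17·(1,0) + (0,1)
step 1: (35, 2)  from 2·(17,1) + (1,0)
(x₁, y₁) = (35, 2);  35² − 306·2² = 1 ✓
k=2:  x_2 = 35·35+306·2·2 = 2449,  y_2 = 35·2+2·35 = 140
k=3:  x_3 = 35·2449+306·2·140 = 171395,  y_3 = 35·140+2·2449 = 9798
k=4:  x_4 = 35·171395+306·2·9798 = 11995201,  y_4 = 35·9798+2·171395 = 685720
k=5:  x_5 = 35·11995201+306·2·685720 = 839492675,  y_5 = 35·685720+2·11995201 = 47990602

35 2
2449 140
171395 9798
11995201 685720
839492675 47990602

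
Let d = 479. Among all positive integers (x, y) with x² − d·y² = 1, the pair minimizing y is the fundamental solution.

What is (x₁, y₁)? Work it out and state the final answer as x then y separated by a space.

√479 = [21; 1,7,1,3,2,21,2,3,1,7,1,42, …], period ℓ=12 (even) → k=11
k=0  a_k=21  p_k/q_k = 21/1
…
k=2  a_k=7  p_k/q_k = 175/8
k=3  a_k=1  p_k/q_k = 197/9
…
k=10  a_k=7  p_k/q_k = 2648849/121029
k=11  a_k=1  p_k/q_k = 2989440/136591
→ (2989440, 136591).  Check: 2989440²=8936751513600, 479·136591²=8936751513599, difference 1.

2989440 136591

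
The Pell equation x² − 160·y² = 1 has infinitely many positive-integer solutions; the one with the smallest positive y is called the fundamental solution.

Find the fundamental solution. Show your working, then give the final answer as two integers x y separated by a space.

721 57

√160 = [12; 1,1,1,5,1,1,1,24, …], period ℓ=8 (even) → k=7
a_0=12:  p_0=12·1+0=12,  q_0=12·0+1=1
a_1=1:  p_1=1·12+1=13,  q_1=1·1+0=1
a_2=1:  p_2=1·13+12=25,  q_2=1·1+1=2
…
a_4=5:  p_4=5·38+25=215,  q_4=5·3+2=17
a_5=1:  p_5=1·215+38=253,  q_5=1·17+3=20
a_6=1:  p_6=1·253+215=468,  q_6=1·20+17=37
a_7=1:  p_7=1·468+253=721,  q_7=1·37+20=57
fundamental: x₁=721, y₁=57  (since 519841 − 160·3249 = 1)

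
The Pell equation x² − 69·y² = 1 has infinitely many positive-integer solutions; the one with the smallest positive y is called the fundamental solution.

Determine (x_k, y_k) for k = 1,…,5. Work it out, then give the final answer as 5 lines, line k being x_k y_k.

7775 936
120901249 14554800
1880014414175 226327139064
29234224019520001 3519386997890400
454592181623521601375 54726467590868580936

[8; 3,3,1,4,1,3,3,16] for √69; ℓ=8 ⇒ convergent index 7
k=0  a_k=8  p_k/q_k = 8/1
k=1  a_k=3  p_k/q_k = 25/3
k=2  a_k=3  p_k/q_k = 83/10
k=3  a_k=1  p_k/q_k = 108/13
k=4  a_k=4  p_k/q_k = 515/62
…
k=6  a_k=3  p_k/q_k = 2384/287
k=7  a_k=3  p_k/q_k = 7775/936
fundamental: x₁=7775, y₁=936  (since 60450625 − 69·876096 = 1)
k=2:  x_2 = 7775·7775+69·936·936 = 120901249,  y_2 = 7775·936+936·7775 = 14554800
k=3:  x_3 = 7775·120901249+69·936·14554800 = 1880014414175,  y_3 = 7775·14554800+936·120901249 = 226327139064
k=4:  x_4 = 7775·1880014414175+69·936·226327139064 = 29234224019520001,  y_4 = 7775·226327139064+936·1880014414175 = 3519386997890400
k=5:  x_5 = 7775·29234224019520001+69·936·3519386997890400 = 454592181623521601375,  y_5 = 7775·3519386997890400+936·29234224019520001 = 54726467590868580936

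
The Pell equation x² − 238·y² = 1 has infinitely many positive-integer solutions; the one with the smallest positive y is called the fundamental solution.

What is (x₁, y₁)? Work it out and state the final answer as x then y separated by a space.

√238 = [15; 2,2,1,14,1,2,2,30, …], period ℓ=8 (even) → k=7
a_0=15:  p_0=15·1+0=15,  q_0=15·0+1=1
a_1=2:  p_1=2·15+1=31,  q_1=2·1+0=2
…
a_3=1:  p_3=1·77+31=108,  q_3=1·5+2=7
a_4=14:  p_4=14·108+77=1589,  q_4=14·7+5=103
…
a_6=2:  p_6=2·1697+1589=4983,  q_6=2·110+103=323
a_7=2:  p_7=2·4983+1697=11663,  q_7=2·323+110=756
→ (11663, 756).  Check: 11663²=136025569, 238·756²=136025568, difference 1.

11663 756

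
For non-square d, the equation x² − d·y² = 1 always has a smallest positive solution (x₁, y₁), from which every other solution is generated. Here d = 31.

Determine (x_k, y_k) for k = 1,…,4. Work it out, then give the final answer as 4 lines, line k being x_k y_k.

1520 273
4620799 829920
14047227440 2522956527
42703566796801 7669787012160

[5; 1,1,3,5,3,1,1,10] for √31; ℓ=8 ⇒ convergent index 7
a_0=5:  p_0=5·1+0=5,  q_0=5·0+1=1
…
a_2=1:  p_2=1·6+5=11,  q_2=1·1+1=2
…
a_5=3:  p_5=3·206+39=657,  q_5=3·37+7=118
a_6=1:  p_6=1·657+206=863,  q_6=1·118+37=155
a_7=1:  p_7=1·863+657=1520,  q_7=1·155+118=273
(x₁, y₁) = (1520, 273);  1520² − 31·273² = 1 ✓
k=2:  x_2 = 1520·1520+31·273·273 = 4620799,  y_2 = 1520·273+273·1520 = 829920
k=3:  x_3 = 1520·4620799+31·273·829920 = 14047227440,  y_3 = 1520·829920+273·4620799 = 2522956527
k=4:  x_4 = 1520·14047227440+31·273·2522956527 = 42703566796801,  y_4 = 1520·2522956527+273·14047227440 = 7669787012160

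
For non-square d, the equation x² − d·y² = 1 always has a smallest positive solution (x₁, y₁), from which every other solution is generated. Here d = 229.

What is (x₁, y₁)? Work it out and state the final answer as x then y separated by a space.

√229 → a₀=15, period (7,1,1,7,30); ℓ=5 odd so k=9
k=0  a_k=15  p_k/q_k = 15/1
k=1  a_k=7  p_k/q_k = 106/7
k=2  a_k=1  p_k/q_k = 121/8
k=3  a_k=1  p_k/q_k = 227/15
k=4  a_k=7  p_k/q_k = 1710/113
k=5  a_k=30  p_k/q_k = 51527/3405
k=6  a_k=7  p_k/q_k = 362399/23948
k=7  a_k=1  p_k/q_k = 413926/27353
k=8  a_k=1  p_k/q_k = 776325/51301
k=9  a_k=7  p_k/q_k = 5848201/386460
fundamental: x₁=5848201, y₁=386460  (since 34201454936401 − 229·149351331600 = 1)

5848201 386460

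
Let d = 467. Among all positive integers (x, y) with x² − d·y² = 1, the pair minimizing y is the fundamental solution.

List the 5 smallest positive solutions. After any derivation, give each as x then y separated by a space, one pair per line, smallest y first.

√467 → a₀=21, period (1,1,1,1,3,…,1,1,42); ℓ=14 even so k=13
a_0=21:  p_0=21·1+0=21,  q_0=21·0+1=1
a_1=1:  p_1=1·21+1=22,  q_1=1·1+0=1
…
a_7=21:  p_7=21·1275+389=27164,  q_7=21·59+18=1257
a_8=3:  p_8=3·27164+1275=82767,  q_8=3·1257+59=3830
…
a_12=1:  p_12=1·633697+358232=991929,  q_12=1·29324+16577=45901
a_13=1:  p_13=1·991929+633697=1625626,  q_13=1·45901+29324=75225
→ (1625626, 75225).  Check: 1625626²=2642659891876, 467·75225²=2642659891875, difference 1.
(1625626+75225√467)^2 = 5285319783751 + 244575431700√467
(1625626+75225√467)^3 = 17183906517558380626 + 795176361465413175√467
(1625626+75225√467)^4 = 55869210433019434807260001 + 2585318735566902940613400√467
(1625626+75225√467)^5 = 181644882158758119549456134390626 + 8405522709648569143113732563625√467

1625626 75225
5285319783751 244575431700
17183906517558380626 795176361465413175
55869210433019434807260001 2585318735566902940613400
181644882158758119549456134390626 8405522709648569143113732563625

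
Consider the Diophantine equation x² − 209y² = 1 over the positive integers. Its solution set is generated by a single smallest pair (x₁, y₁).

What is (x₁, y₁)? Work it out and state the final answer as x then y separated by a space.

d=209: √d = [14; 2,5,3,2,3,5,2,28] (ℓ=8, even), read p_7/q_7
a_0=14:  p_0=14·1+0=14,  q_0=14·0+1=1
…
a_2=5:  p_2=5·29+14=159,  q_2=5·2+1=11
a_3=3:  p_3=3·159+29=506,  q_3=3·11+2=35
a_4=2:  p_4=2·506+159=1171,  q_4=2·35+11=81
a_5=3:  p_5=3·1171+506=4019,  q_5=3·81+35=278
a_6=5:  p_6=5·4019+1171=21266,  q_6=5·278+81=1471
a_7=2:  p_7=2·21266+4019=46551,  q_7=2·1471+278=3220
fundamental: x₁=46551, y₁=3220  (since 2166995601 − 209·10368400 = 1)

46551 3220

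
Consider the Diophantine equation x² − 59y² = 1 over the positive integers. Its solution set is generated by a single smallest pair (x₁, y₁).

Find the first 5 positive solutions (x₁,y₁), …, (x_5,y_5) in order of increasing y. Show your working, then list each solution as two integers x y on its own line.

d=59: √d = [7; 1,2,7,2,1,14] (ℓ=6, even), read p_5/q_5
k=0  a_k=7  p_k/q_k = 7/1
…
k=3  a_k=7  p_k/q_k = 169/22
k=4  a_k=2  p_k/q_k = 361/47
k=5  a_k=1  p_k/q_k = 530/69
→ (530, 69).  Check: 530²=280900, 59·69²=280899, difference 1.
n=2: (530,69)∘(530,69) = (530·530+59·69·69, 530·69+69·530) = (561799,73140)
n=3: (561799,73140)∘(530,69) = (530·561799+59·69·73140, 530·73140+69·561799) = (595506410,77528331)
n=4: (595506410,77528331)∘(530,69) = (530·595506410+59·69·77528331, 530·77528331+69·595506410) = (631236232801,82179957720)
n=5: (631236232801,82179957720)∘(530,69) = (530·631236232801+59·69·82179957720, 530·82179957720+69·631236232801) = (669109811262650,87110677654869)

530 69
561799 73140
595506410 77528331
631236232801 82179957720
669109811262650 87110677654869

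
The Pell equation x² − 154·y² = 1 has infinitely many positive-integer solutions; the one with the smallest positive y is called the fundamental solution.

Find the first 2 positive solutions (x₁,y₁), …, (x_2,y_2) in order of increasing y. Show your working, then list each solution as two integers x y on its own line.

√154 → a₀=12, period (2,2,3,1,2,1,3,2,2,24); ℓ=10 even so k=9
a_0=12:  p_0=12·1+0=12,  q_0=12·0+1=1
a_1=2:  p_1=2·12+1=25,  q_1=2·1+0=2
a_2=2:  p_2=2·25+12=62,  q_2=2·2+1=5
a_3=3:  p_3=3·62+25=211,  q_3=3·5+2=17
a_4=1:  p_4=1·211+62=273,  q_4=1·17+5=22
a_5=2:  p_5=2·273+211=757,  q_5=2·22+17=61
a_6=1:  p_6=1·757+273=1030,  q_6=1·61+22=83
a_7=3:  p_7=3·1030+757=3847,  q_7=3·83+61=310
a_8=2:  p_8=2·3847+1030=8724,  q_8=2·310+83=703
a_9=2:  p_9=2·8724+3847=21295,  q_9=2·703+310=1716
→ (21295, 1716).  Check: 21295²=453477025, 154·1716²=453477024, difference 1.
n=2: (21295,1716)∘(21295,1716) = (21295·21295+154·1716·1716, 21295·1716+1716·21295) = (906954049,73084440)

21295 1716
906954049 73084440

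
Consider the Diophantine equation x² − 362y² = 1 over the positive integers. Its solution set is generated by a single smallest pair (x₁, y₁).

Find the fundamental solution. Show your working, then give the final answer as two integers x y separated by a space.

√362 → a₀=19, period (38); ℓ=1 odd so k=1
k=0  a_k=19  p_k/q_k = 19/1
k=1  a_k=38  p_k/q_k = 723/38
fundamental: x₁=723, y₁=38  (since 522729 − 362·1444 = 1)

723 38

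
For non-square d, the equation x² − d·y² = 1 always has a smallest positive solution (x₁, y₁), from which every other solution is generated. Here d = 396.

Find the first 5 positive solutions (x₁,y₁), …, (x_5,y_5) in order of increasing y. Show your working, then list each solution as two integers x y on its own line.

d=396: √d = [19; 1,8,1,38] (ℓ=4, even), read p_3/q_3
a_0=19:  p_0=19·1+0=19,  q_0=19·0+1=1
…
a_2=8:  p_2=8·20+19=179,  q_2=8·1+1=9
a_3=1:  p_3=1·179+20=199,  q_3=1·9+1=10
(x₁, y₁) = (199, 10);  199² − 396·10² = 1 ✓
(199+10√396)^2 = 79201 + 3980√396
(199+10√396)^3 = 31521799 + 1584030√396
(199+10√396)^4 = 12545596801 + 630439960√396
(199+10√396)^5 = 4993116004999 + 250913520050√396

199 10
79201 3980
31521799 1584030
12545596801 630439960
4993116004999 250913520050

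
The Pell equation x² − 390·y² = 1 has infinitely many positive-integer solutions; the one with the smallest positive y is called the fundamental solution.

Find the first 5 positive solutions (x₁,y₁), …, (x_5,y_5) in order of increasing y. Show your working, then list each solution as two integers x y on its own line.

√390 → a₀=19, period (1,2,1,38); ℓ=4 even so k=3
k=0  a_k=19  p_k/q_k = 19/1
k=1  a_k=1  p_k/q_k = 20/1
k=2  a_k=2  p_k/q_k = 59/3
k=3  a_k=1  p_k/q_k = 79/4
fundamental: x₁=79, y₁=4  (since 6241 − 390·16 = 1)
(x_2, y_2) = (79·79 + 390·4·4, 79·4 + 4·79) = (12481, 632)
(x_3, y_3) = (79·12481 + 390·4·632, 79·632 + 4·12481) = (1971919, 99852)
(x_4, y_4) = (79·1971919 + 390·4·99852, 79·99852 + 4·1971919) = (311550721, 15775984)
(x_5, y_5) = (79·311550721 + 390·4·15775984, 79·15775984 + 4·311550721) = (49223041999, 2492505620)

79 4
12481 632
1971919 99852
311550721 15775984
49223041999 2492505620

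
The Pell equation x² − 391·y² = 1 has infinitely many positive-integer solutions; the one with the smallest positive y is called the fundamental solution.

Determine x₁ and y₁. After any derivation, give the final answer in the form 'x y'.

7338680 371133

√391 → a₀=19, period (1,3,2,2,1,…,3,1,38); ℓ=16 even so k=15
step 0: (19, 1)  from 19·(1,0) + (0,1)
step 1: (20, 1)  from 1·(19,1) + (1,0)
step 2: (79, 4)  from 3·(20,1) + (19,1)
step 3: (178, 9)  from 2·(79,4) + (20,1)
step 4: (435, 22)  from 2·(178,9) + (79,4)
step 5: (613, 31)  from 1·(435,22) + (178,9)
…
step 8: (52519, 2656)  from 19·(2709,137) + (1048,53)
step 9: (107747, 5449)  from 2·(52519,2656) + (2709,137)
…
step 12: (696292, 35213)  from 2·(268013,13554) + (160266,8105)
step 13: (1660597, 83980)  from 2·(696292,35213) + (268013,13554)
step 14: (5678083, 287153)  from 3·(1660597,83980) + (696292,35213)
step 15: (7338680, 371133)  from 1·(5678083,287153) + (1660597,83980)
fundamental: x₁=7338680, y₁=371133  (since 53856224142400 − 391·137739703689 = 1)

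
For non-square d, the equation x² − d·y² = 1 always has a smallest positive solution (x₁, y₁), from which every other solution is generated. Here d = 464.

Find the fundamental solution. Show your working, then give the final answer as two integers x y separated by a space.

9801 455

√464 = [21; 1,1,5,1,1,1,5,1,1,42, …], period ℓ=10 (even) → k=9
k=0  a_k=21  p_k/q_k = 21/1
k=1  a_k=1  p_k/q_k = 22/1
k=2  a_k=1  p_k/q_k = 43/2
…
k=4  a_k=1  p_k/q_k = 280/13
k=5  a_k=1  p_k/q_k = 517/24
k=6  a_k=1  p_k/q_k = 797/37
…
k=8  a_k=1  p_k/q_k = 5299/246
k=9  a_k=1  p_k/q_k = 9801/455
(x₁, y₁) = (9801, 455);  9801² − 464·455² = 1 ✓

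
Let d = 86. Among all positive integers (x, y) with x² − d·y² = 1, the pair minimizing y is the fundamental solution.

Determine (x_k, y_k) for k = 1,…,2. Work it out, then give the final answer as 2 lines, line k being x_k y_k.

[9; 3,1,1,1,8,1,1,1,3,18] for √86; ℓ=10 ⇒ convergent index 9
a_0=9:  p_0=9·1+0=9,  q_0=9·0+1=1
…
a_7=1:  p_7=1·983+881=1864,  q_7=1·106+95=201
a_8=1:  p_8=1·1864+983=2847,  q_8=1·201+106=307
a_9=3:  p_9=3·2847+1864=10405,  q_9=3·307+201=1122
fundamental: x₁=10405, y₁=1122  (since 108264025 − 86·1258884 = 1)
(10405+1122√86)^2 = 216528049 + 23348820√86

10405 1122
216528049 23348820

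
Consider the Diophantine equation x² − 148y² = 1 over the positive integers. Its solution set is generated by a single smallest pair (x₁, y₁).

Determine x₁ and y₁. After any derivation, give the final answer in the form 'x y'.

[12; 6,24] for √148; ℓ=2 ⇒ convergent index 1
a_0=12:  p_0=12·1+0=12,  q_0=12·0+1=1
a_1=6:  p_1=6·12+1=73,  q_1=6·1+0=6
fundamental: x₁=73, y₁=6  (since 5329 − 148·36 = 1)

73 6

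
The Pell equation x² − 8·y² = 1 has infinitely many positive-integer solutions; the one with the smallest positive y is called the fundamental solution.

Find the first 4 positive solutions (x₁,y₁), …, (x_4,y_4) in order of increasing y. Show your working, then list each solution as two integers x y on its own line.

√8 = [2; 1,4, …], period ℓ=2 (even) → k=1
i=0: a=2 ⇒ p=2, q=1
i=1: a=1 ⇒ p=3, q=1
(x₁, y₁) = (3, 1);  3² − 8·1² = 1 ✓
(x_2, y_2) = (3·3 + 8·1·1, 3·1 + 1·3) = (17, 6)
(x_3, y_3) = (3·17 + 8·1·6, 3·6 + 1·17) = (99, 35)
(x_4, y_4) = (3·99 + 8·1·35, 3·35 + 1·99) = (577, 204)

3 1
17 6
99 35
577 204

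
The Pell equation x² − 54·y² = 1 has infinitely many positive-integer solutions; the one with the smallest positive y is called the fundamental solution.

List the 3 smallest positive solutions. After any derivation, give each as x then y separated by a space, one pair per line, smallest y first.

485 66
470449 64020
456335045 62099334

√54 = [7; 2,1,6,1,2,14, …], period ℓ=6 (even) → k=5
a_0=7:  p_0=7·1+0=7,  q_0=7·0+1=1
a_1=2:  p_1=2·7+1=15,  q_1=2·1+0=2
…
a_3=6:  p_3=6·22+15=147,  q_3=6·3+2=20
a_4=1:  p_4=1·147+22=169,  q_4=1·20+3=23
a_5=2:  p_5=2·169+147=485,  q_5=2·23+20=66
→ (485, 66).  Check: 485²=235225, 54·66²=235224, difference 1.
n=2: (485,66)∘(485,66) = (485·485+54·66·66, 485·66+66·485) = (470449,64020)
n=3: (470449,64020)∘(485,66) = (485·470449+54·66·64020, 485·64020+66·470449) = (456335045,62099334)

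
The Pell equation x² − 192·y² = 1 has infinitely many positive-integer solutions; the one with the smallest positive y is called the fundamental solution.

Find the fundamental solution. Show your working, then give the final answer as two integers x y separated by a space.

d=192: √d = [13; 1,5,1,26] (ℓ=4, even), read p_3/q_3
a_0=13:  p_0=13·1+0=13,  q_0=13·0+1=1
…
a_2=5:  p_2=5·14+13=83,  q_2=5·1+1=6
a_3=1:  p_3=1·83+14=97,  q_3=1·6+1=7
fundamental: x₁=97, y₁=7  (since 9409 − 192·49 = 1)

97 7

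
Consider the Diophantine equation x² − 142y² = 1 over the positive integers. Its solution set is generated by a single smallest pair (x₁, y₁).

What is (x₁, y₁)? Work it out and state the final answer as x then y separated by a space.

143 12

√142 = [11; 1,10,1,22, …], period ℓ=4 (even) → k=3
k=0  a_k=11  p_k/q_k = 11/1
k=1  a_k=1  p_k/q_k = 12/1
k=2  a_k=10  p_k/q_k = 131/11
k=3  a_k=1  p_k/q_k = 143/12
(x₁, y₁) = (143, 12);  143² − 142·12² = 1 ✓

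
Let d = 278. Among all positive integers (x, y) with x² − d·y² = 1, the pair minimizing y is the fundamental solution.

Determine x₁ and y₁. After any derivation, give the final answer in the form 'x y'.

[16; 1,2,16,2,1,32] for √278; ℓ=6 ⇒ convergent index 5
step 0: (16, 1)  from 16·(1,0) + (0,1)
…
step 3: (817, 49)  from 16·(50,3) + (17,1)
step 4: (1684, 101)  from 2·(817,49) + (50,3)
step 5: (2501, 150)  from 1·(1684,101) + (817,49)
(x₁, y₁) = (2501, 150);  2501² − 278·150² = 1 ✓

2501 150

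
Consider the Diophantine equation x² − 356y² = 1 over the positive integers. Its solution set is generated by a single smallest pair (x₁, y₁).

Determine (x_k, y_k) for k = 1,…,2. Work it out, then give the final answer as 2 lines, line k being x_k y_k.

500001 26500
500002000001 26500053000

d=356: √d = [18; 1,6,1,1,2,…,6,1,36] (ℓ=14, even), read p_13/q_13
step 0: (18, 1)  from 18·(1,0) + (0,1)
step 1: (19, 1)  from 1·(18,1) + (1,0)
step 2: (132, 7)  from 6·(19,1) + (18,1)
…
step 5: (717, 38)  from 2·(283,15) + (151,8)
…
step 7: (8717, 462)  from 8·(1000,53) + (717,38)
step 8: (9717, 515)  from 1·(8717,462) + (1000,53)
…
step 11: (66019, 3499)  from 1·(37868,2007) + (28151,1492)
step 12: (433982, 23001)  from 6·(66019,3499) + (37868,2007)
step 13: (500001, 26500)  from 1·(433982,23001) + (66019,3499)
(x₁, y₁) = (500001, 26500);  500001² − 356·26500² = 1 ✓
n=2: (500001,26500)∘(500001,26500) = (500001·500001+356·26500·26500, 500001·26500+26500·500001) = (500002000001,26500053000)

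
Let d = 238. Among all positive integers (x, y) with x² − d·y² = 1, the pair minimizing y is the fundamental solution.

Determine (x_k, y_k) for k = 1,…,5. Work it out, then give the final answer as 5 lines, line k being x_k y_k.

11663 756
272051137 17634456
6345864809999 411341319900
148023642285985537 9594947610352944
3452799473617033826063 223811747547751451844

√238 = [15; 2,2,1,14,1,2,2,30, …], period ℓ=8 (even) → k=7
k=0  a_k=15  p_k/q_k = 15/1
k=1  a_k=2  p_k/q_k = 31/2
k=2  a_k=2  p_k/q_k = 77/5
k=3  a_k=1  p_k/q_k = 108/7
k=4  a_k=14  p_k/q_k = 1589/103
…
k=6  a_k=2  p_k/q_k = 4983/323
k=7  a_k=2  p_k/q_k = 11663/756
→ (11663, 756).  Check: 11663²=136025569, 238·756²=136025568, difference 1.
(11663+756√238)^2 = 272051137 + 17634456√238
(11663+756√238)^3 = 6345864809999 + 411341319900√238
(11663+756√238)^4 = 148023642285985537 + 9594947610352944√238
(11663+756√238)^5 = 3452799473617033826063 + 223811747547751451844√238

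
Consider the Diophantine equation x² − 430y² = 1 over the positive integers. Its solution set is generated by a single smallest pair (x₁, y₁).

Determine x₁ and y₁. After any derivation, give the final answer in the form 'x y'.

2862251 138030

[20; 1,2,1,3,1,…,2,1,40] for √430; ℓ=14 ⇒ convergent index 13
k=0  a_k=20  p_k/q_k = 20/1
k=1  a_k=1  p_k/q_k = 21/1
k=2  a_k=2  p_k/q_k = 62/3
…
k=4  a_k=3  p_k/q_k = 311/15
k=5  a_k=1  p_k/q_k = 394/19
…
k=7  a_k=8  p_k/q_k = 21794/1051
k=8  a_k=6  p_k/q_k = 133439/6435
…
k=10  a_k=3  p_k/q_k = 599138/28893
…
k=12  a_k=2  p_k/q_k = 2107880/101651
k=13  a_k=1  p_k/q_k = 2862251/138030
fundamental: x₁=2862251, y₁=138030  (since 8192480787001 − 430·19052280900 = 1)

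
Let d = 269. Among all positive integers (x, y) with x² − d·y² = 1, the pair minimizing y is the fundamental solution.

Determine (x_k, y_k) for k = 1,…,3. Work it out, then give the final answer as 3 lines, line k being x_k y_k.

√269 → a₀=16, period (2,2,32); ℓ=3 odd so k=5
i=0: a=16 ⇒ p=16, q=1
i=1: a=2 ⇒ p=33, q=2
i=2: a=2 ⇒ p=82, q=5
i=3: a=32 ⇒ p=2657, q=162
i=4: a=2 ⇒ p=5396, q=329
i=5: a=2 ⇒ p=13449, q=820
(x₁, y₁) = (13449, 820);  13449² − 269·820² = 1 ✓
(x_2, y_2) = (13449·13449 + 269·820·820, 13449·820 + 820·13449) = (361751201, 22056360)
(x_3, y_3) = (13449·361751201 + 269·820·22056360, 13449·22056360 + 820·361751201) = (9730383791049, 593271970460)

13449 820
361751201 22056360
9730383791049 593271970460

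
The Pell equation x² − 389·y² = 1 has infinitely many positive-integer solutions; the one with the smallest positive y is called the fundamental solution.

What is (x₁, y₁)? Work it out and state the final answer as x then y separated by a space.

√389 → a₀=19, period (1,2,1,1,1,1,2,1,38); ℓ=9 odd so k=17
a_0=19:  p_0=19·1+0=19,  q_0=19·0+1=1
a_1=1:  p_1=1·19+1=20,  q_1=1·1+0=1
a_2=2:  p_2=2·20+19=59,  q_2=2·1+1=3
…
a_4=1:  p_4=1·79+59=138,  q_4=1·4+3=7
a_5=1:  p_5=1·138+79=217,  q_5=1·7+4=11
a_6=1:  p_6=1·217+138=355,  q_6=1·11+7=18
…
a_8=1:  p_8=1·927+355=1282,  q_8=1·47+18=65
…
a_11=2:  p_11=2·50925+49643=151493,  q_11=2·2582+2517=7681
…
a_13=1:  p_13=1·202418+151493=353911,  q_13=1·10263+7681=17944
a_14=1:  p_14=1·353911+202418=556329,  q_14=1·17944+10263=28207
a_15=1:  p_15=1·556329+353911=910240,  q_15=1·28207+17944=46151
a_16=2:  p_16=2·910240+556329=2376809,  q_16=2·46151+28207=120509
a_17=1:  p_17=1·2376809+910240=3287049,  q_17=1·120509+46151=166660
(x₁, y₁) = (3287049, 166660);  3287049² − 389·166660² = 1 ✓

3287049 166660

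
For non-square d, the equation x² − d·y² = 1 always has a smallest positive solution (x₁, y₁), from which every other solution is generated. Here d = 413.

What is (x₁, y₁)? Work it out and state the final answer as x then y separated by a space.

d=413: √d = [20; 3,9,1,4,1,9,3,40] (ℓ=8, even), read p_7/q_7
i=0: a=20 ⇒ p=20, q=1
…
i=2: a=9 ⇒ p=569, q=28
i=3: a=1 ⇒ p=630, q=31
i=4: a=4 ⇒ p=3089, q=152
…
i=6: a=9 ⇒ p=36560, q=1799
i=7: a=3 ⇒ p=113399, q=5580
(x₁, y₁) = (113399, 5580);  113399² − 413·5580² = 1 ✓

113399 5580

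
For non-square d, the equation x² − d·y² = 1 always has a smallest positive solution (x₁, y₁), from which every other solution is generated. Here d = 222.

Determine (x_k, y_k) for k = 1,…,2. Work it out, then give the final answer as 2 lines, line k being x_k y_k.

149 10
44401 2980

√222 → a₀=14, period (1,8,1,28); ℓ=4 even so k=3
a_0=14:  p_0=14·1+0=14,  q_0=14·0+1=1
…
a_2=8:  p_2=8·15+14=134,  q_2=8·1+1=9
a_3=1:  p_3=1·134+15=149,  q_3=1·9+1=10
fundamental: x₁=149, y₁=10  (since 22201 − 222·100 = 1)
(x_2, y_2) = (149·149 + 222·10·10, 149·10 + 10·149) = (44401, 2980)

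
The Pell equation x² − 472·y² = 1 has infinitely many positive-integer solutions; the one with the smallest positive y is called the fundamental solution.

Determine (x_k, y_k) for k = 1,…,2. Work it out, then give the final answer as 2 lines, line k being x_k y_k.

√472 = [21; 1,2,1,1,1,…,2,1,42, …], period ℓ=14 (even) → k=13
i=0: a=21 ⇒ p=21, q=1
…
i=9: a=1 ⇒ p=30003, q=1381
i=10: a=1 ⇒ p=54227, q=2496
…
i=12: a=2 ⇒ p=222687, q=10250
i=13: a=1 ⇒ p=306917, q=14127
(x₁, y₁) = (306917, 14127);  306917² − 472·14127² = 1 ✓
(306917+14127√472)^2 = 188396089777 + 8671632918√472

306917 14127
188396089777 8671632918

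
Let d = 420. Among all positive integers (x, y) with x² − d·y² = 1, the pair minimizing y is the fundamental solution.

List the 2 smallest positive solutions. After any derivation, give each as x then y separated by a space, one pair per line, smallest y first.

√420 → a₀=20, period (2,40); ℓ=2 even so k=1
i=0: a=20 ⇒ p=20, q=1
i=1: a=2 ⇒ p=41, q=2
(x₁, y₁) = (41, 2);  41² − 420·2² = 1 ✓
(x_2, y_2) = (41·41 + 420·2·2, 41·2 + 2·41) = (3361, 164)

41 2
3361 164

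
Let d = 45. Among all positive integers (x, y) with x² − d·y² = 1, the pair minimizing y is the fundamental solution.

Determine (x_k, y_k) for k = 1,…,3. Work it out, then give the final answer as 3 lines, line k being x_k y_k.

161 24
51841 7728
16692641 2488392

√45 = [6; 1,2,2,2,1,12, …], period ℓ=6 (even) → k=5
a_0=6:  p_0=6·1+0=6,  q_0=6·0+1=1
…
a_4=2:  p_4=2·47+20=114,  q_4=2·7+3=17
a_5=1:  p_5=1·114+47=161,  q_5=1·17+7=24
(x₁, y₁) = (161, 24);  161² − 45·24² = 1 ✓
(x_2, y_2) = (161·161 + 45·24·24, 161·24 + 24·161) = (51841, 7728)
(x_3, y_3) = (161·51841 + 45·24·7728, 161·7728 + 24·51841) = (16692641, 2488392)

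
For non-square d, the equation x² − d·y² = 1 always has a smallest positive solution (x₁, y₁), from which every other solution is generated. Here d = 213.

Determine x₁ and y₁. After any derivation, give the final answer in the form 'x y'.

194399 13320

[14; 1,1,2,6,1,8,1,6,2,1,1,28] for √213; ℓ=12 ⇒ convergent index 11
a_0=14:  p_0=14·1+0=14,  q_0=14·0+1=1
…
a_2=1:  p_2=1·15+14=29,  q_2=1·1+1=2
…
a_5=1:  p_5=1·467+73=540,  q_5=1·32+5=37
…
a_8=6:  p_8=6·5327+4787=36749,  q_8=6·365+328=2518
a_9=2:  p_9=2·36749+5327=78825,  q_9=2·2518+365=5401
a_10=1:  p_10=1·78825+36749=115574,  q_10=1·5401+2518=7919
a_11=1:  p_11=1·115574+78825=194399,  q_11=1·7919+5401=13320
(x₁, y₁) = (194399, 13320);  194399² − 213·13320² = 1 ✓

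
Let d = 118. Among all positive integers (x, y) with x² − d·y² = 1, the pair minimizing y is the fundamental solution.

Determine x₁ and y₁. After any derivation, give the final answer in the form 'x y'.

d=118: √d = [10; 1,6,3,2,10,2,3,6,1,20] (ℓ=10, even), read p_9/q_9
i=0: a=10 ⇒ p=10, q=1
i=1: a=1 ⇒ p=11, q=1
i=2: a=6 ⇒ p=76, q=7
…
i=4: a=2 ⇒ p=554, q=51
i=5: a=10 ⇒ p=5779, q=532
…
i=7: a=3 ⇒ p=42115, q=3877
i=8: a=6 ⇒ p=264802, q=24377
i=9: a=1 ⇒ p=306917, q=28254
→ (306917, 28254).  Check: 306917²=94198044889, 118·28254²=94198044888, difference 1.

306917 28254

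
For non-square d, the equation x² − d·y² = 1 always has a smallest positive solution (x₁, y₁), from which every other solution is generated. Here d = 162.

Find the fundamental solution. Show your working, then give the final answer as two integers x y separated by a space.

19601 1540

√162 = [12; 1,2,1,2,12,2,1,2,1,24, …], period ℓ=10 (even) → k=9
k=0  a_k=12  p_k/q_k = 12/1
k=1  a_k=1  p_k/q_k = 13/1
k=2  a_k=2  p_k/q_k = 38/3
…
k=4  a_k=2  p_k/q_k = 140/11
…
k=7  a_k=1  p_k/q_k = 5333/419
k=8  a_k=2  p_k/q_k = 14268/1121
k=9  a_k=1  p_k/q_k = 19601/1540
(x₁, y₁) = (19601, 1540);  19601² − 162·1540² = 1 ✓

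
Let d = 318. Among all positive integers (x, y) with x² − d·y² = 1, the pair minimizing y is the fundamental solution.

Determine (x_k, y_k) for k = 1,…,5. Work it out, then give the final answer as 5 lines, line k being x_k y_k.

107 6
22897 1284
4899851 274770
1048545217 58799496
224383776587 12582817374

√318 = [17; 1,4,1,34, …], period ℓ=4 (even) → k=3
step 0: (17, 1)  from 17·(1,0) + (0,1)
step 1: (18, 1)  from 1·(17,1) + (1,0)
step 2: (89, 5)  from 4·(18,1) + (17,1)
step 3: (107, 6)  from 1·(89,5) + (18,1)
→ (107, 6).  Check: 107²=11449, 318·6²=11448, difference 1.
n=2: (107,6)∘(107,6) = (107·107+318·6·6, 107·6+6·107) = (22897,1284)
n=3: (22897,1284)∘(107,6) = (107·22897+318·6·1284, 107·1284+6·22897) = (4899851,274770)
n=4: (4899851,274770)∘(107,6) = (107·4899851+318·6·274770, 107·274770+6·4899851) = (1048545217,58799496)
n=5: (1048545217,58799496)∘(107,6) = (107·1048545217+318·6·58799496, 107·58799496+6·1048545217) = (224383776587,12582817374)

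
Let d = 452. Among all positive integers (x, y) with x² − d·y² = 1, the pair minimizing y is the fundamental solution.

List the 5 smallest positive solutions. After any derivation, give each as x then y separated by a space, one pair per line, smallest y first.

√452 = [21; 3,1,5,3,10,3,5,1,3,42, …], period ℓ=10 (even) → k=9
i=0: a=21 ⇒ p=21, q=1
…
i=2: a=1 ⇒ p=85, q=4
i=3: a=5 ⇒ p=489, q=23
i=4: a=3 ⇒ p=1552, q=73
…
i=6: a=3 ⇒ p=49579, q=2332
…
i=8: a=1 ⇒ p=313483, q=14745
i=9: a=3 ⇒ p=1204353, q=56648
(x₁, y₁) = (1204353, 56648);  1204353² − 452·56648² = 1 ✓
(1204353+56648√452)^2 = 2900932297217 + 136448377488√452
(1204353+56648√452)^3 = 6987493029899166849 + 328664025545553880√452
(1204353+56648√452)^4 = 16830816386073401651890177 + 791655010315592455701792√452
(1204353+56648√452)^5 = 40540488414026331506287881514113 + 1906864173276900777578095047272√452

1204353 56648
2900932297217 136448377488
6987493029899166849 328664025545553880
16830816386073401651890177 791655010315592455701792
40540488414026331506287881514113 1906864173276900777578095047272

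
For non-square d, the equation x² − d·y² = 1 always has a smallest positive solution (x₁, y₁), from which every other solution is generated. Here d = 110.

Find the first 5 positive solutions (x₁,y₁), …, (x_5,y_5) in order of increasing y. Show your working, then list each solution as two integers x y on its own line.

√110 = [10; 2,20, …], period ℓ=2 (even) → k=1
step 0: (10, 1)  from 10·(1,0) + (0,1)
step 1: (21, 2)  from 2·(10,1) + (1,0)
(x₁, y₁) = (21, 2);  21² − 110·2² = 1 ✓
(21+2√110)^2 = 881 + 84√110
(21+2√110)^3 = 36981 + 3526√110
(21+2√110)^4 = 1552321 + 148008√110
(21+2√110)^5 = 65160501 + 6212810√110

21 2
881 84
36981 3526
1552321 148008
65160501 6212810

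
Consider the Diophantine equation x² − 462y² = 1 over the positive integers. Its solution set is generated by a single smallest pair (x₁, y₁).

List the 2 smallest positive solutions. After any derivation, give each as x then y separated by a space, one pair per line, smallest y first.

√462 → a₀=21, period (2,42); ℓ=2 even so k=1
i=0: a=21 ⇒ p=21, q=1
i=1: a=2 ⇒ p=43, q=2
(x₁, y₁) = (43, 2);  43² − 462·2² = 1 ✓
(x_2, y_2) = (43·43 + 462·2·2, 43·2 + 2·43) = (3697, 172)

43 2
3697 172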